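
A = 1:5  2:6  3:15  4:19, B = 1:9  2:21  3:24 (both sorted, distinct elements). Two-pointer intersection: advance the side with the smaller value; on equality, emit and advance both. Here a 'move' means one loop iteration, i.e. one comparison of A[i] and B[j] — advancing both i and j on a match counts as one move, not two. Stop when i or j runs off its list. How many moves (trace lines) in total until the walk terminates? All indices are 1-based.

5 moves

[i=1,j=1] 5<9 → i++
[i=2,j=1] 6<9 → i++
[i=3,j=1] 15>9 → j++
[i=3,j=2] 15<21 → i++
[i=4,j=2] 19<21 → i++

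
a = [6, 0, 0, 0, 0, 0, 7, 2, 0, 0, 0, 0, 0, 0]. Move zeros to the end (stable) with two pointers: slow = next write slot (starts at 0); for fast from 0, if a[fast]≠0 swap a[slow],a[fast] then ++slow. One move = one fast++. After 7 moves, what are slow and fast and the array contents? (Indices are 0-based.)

(s=0,f=0) a[fast]=6≠0 swap→a[0]=6 → slow++,fast++
(s=1,f=1) a[fast]=0 → fast++
(s=1,f=2) a[fast]=0 → fast++
(s=1,f=3) a[fast]=0 → fast++
(s=1,f=4) a[fast]=0 → fast++
(s=1,f=5) a[fast]=0 → fast++
(s=1,f=6) a[fast]=7≠0 swap→a[1]=7 → slow++,fast++

slow=2, fast=7, a=[6, 7, 0, 0, 0, 0, 0, 2, 0, 0, 0, 0, 0, 0]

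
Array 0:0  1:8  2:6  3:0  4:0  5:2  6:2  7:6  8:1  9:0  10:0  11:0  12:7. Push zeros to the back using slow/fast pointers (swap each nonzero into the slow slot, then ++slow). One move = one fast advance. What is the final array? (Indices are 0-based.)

slow=0 fast=0: a[fast]=0, fast++
slow=0 fast=1: a[fast]=8≠0 swap→a[0]=8, slow++,fast++
slow=1 fast=2: a[fast]=6≠0 swap→a[1]=6, slow++,fast++
slow=2 fast=3: a[fast]=0, fast++
slow=2 fast=4: a[fast]=0, fast++
slow=2 fast=5: a[fast]=2≠0 swap→a[2]=2, slow++,fast++
slow=3 fast=6: a[fast]=2≠0 swap→a[3]=2, slow++,fast++
slow=4 fast=7: a[fast]=6≠0 swap→a[4]=6, slow++,fast++
slow=5 fast=8: a[fast]=1≠0 swap→a[5]=1, slow++,fast++
slow=6 fast=9: a[fast]=0, fast++
slow=6 fast=10: a[fast]=0, fast++
slow=6 fast=11: a[fast]=0, fast++
slow=6 fast=12: a[fast]=7≠0 swap→a[6]=7, slow++,fast++

[8, 6, 2, 2, 6, 1, 7, 0, 0, 0, 0, 0, 0]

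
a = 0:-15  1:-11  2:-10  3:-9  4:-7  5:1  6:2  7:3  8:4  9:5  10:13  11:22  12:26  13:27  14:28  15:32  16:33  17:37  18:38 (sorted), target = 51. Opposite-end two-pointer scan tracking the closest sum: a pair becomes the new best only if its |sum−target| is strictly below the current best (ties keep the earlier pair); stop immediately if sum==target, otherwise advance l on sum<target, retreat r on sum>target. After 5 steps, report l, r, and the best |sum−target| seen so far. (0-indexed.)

[0,18] -15+38=23 d=28 * → l++
[1,18] -11+38=27 d=24 * → l++
[2,18] -10+38=28 d=23 * → l++
[3,18] -9+38=29 d=22 * → l++
[4,18] -7+38=31 d=20 * → l++

l=5, r=18, best |Δ|=20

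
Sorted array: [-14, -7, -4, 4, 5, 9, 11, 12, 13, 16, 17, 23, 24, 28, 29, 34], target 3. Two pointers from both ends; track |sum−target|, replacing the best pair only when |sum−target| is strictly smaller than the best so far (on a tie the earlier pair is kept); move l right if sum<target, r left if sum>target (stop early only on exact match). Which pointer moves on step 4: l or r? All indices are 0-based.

r

l=0 r=15: -14+34=20 d=17 *, r--
l=0 r=14: -14+29=15 d=12 *, r--
l=0 r=13: -14+28=14 d=11 *, r--
l=0 r=12: -14+24=10 d=7 *, r--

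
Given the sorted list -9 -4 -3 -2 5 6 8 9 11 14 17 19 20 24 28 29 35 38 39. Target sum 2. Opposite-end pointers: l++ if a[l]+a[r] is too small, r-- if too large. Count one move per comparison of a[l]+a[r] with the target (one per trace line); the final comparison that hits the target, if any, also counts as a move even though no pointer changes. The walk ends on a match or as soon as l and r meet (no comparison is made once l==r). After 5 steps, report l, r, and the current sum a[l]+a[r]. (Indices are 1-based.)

l=1 r=19: -9+39=30 >2, r--
l=1 r=18: -9+38=29 >2, r--
l=1 r=17: -9+35=26 >2, r--
l=1 r=16: -9+29=20 >2, r--
l=1 r=15: -9+28=19 >2, r--

l=1, r=14, sum=15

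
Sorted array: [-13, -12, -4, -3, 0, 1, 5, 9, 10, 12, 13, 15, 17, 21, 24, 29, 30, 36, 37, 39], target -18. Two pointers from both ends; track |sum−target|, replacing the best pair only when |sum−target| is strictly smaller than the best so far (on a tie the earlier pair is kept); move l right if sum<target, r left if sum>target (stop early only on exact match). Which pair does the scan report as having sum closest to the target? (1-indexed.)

l=1 r=20: -13+39=26 d=44 *, r--
l=1 r=19: -13+37=24 d=42 *, r--
l=1 r=18: -13+36=23 d=41 *, r--
l=1 r=17: -13+30=17 d=35 *, r--
l=1 r=16: -13+29=16 d=34 *, r--
l=1 r=15: -13+24=11 d=29 *, r--
l=1 r=14: -13+21=8 d=26 *, r--
l=1 r=13: -13+17=4 d=22 *, r--
l=1 r=12: -13+15=2 d=20 *, r--
l=1 r=11: -13+13=0 d=18 *, r--
l=1 r=10: -13+12=-1 d=17 *, r--
l=1 r=9: -13+10=-3 d=15 *, r--
l=1 r=8: -13+9=-4 d=14 *, r--
l=1 r=7: -13+5=-8 d=10 *, r--
l=1 r=6: -13+1=-12 d=6 *, r--
l=1 r=5: -13+0=-13 d=5 *, r--
l=1 r=4: -13+-3=-16 d=2 *, r--
l=1 r=3: -13+-4=-17 d=1 *, r--
l=1 r=2: -13+-12=-25 d=7, l++

pair (-13, -4) with sum -17 (|Δ|=1)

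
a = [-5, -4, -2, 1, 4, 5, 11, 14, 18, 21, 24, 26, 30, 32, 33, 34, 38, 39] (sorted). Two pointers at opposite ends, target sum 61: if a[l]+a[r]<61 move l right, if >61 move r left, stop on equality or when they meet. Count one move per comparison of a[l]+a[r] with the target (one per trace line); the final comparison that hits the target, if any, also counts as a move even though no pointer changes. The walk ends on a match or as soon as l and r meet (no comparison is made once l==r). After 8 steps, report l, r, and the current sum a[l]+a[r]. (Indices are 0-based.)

l=0 r=17: -5+39=34 <61, l++
l=1 r=17: -4+39=35 <61, l++
l=2 r=17: -2+39=37 <61, l++
l=3 r=17: 1+39=40 <61, l++
l=4 r=17: 4+39=43 <61, l++
l=5 r=17: 5+39=44 <61, l++
l=6 r=17: 11+39=50 <61, l++
l=7 r=17: 14+39=53 <61, l++

l=8, r=17, sum=57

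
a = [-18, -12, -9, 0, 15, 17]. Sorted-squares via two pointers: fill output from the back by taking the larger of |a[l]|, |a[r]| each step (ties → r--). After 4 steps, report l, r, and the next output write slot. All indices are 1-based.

l=3, r=4, next write slot=2

l=1 r=6: |-18|>|17| out[6]=324, l++
l=2 r=6: |-12|<=|17| out[5]=289, r--
l=2 r=5: |-12|<=|15| out[4]=225, r--
l=2 r=4: |-12|>|0| out[3]=144, l++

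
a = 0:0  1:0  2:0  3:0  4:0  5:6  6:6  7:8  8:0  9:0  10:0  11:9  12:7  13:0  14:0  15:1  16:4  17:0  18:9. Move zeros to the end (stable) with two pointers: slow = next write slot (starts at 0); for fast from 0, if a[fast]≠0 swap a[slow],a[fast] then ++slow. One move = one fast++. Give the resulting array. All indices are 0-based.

[6, 6, 8, 9, 7, 1, 4, 9, 0, 0, 0, 0, 0, 0, 0, 0, 0, 0, 0]

slow=0 fast=0: a[fast]=0, fast++
slow=0 fast=1: a[fast]=0, fast++
slow=0 fast=2: a[fast]=0, fast++
slow=0 fast=3: a[fast]=0, fast++
slow=0 fast=4: a[fast]=0, fast++
slow=0 fast=5: a[fast]=6≠0 swap→a[0]=6, slow++,fast++
slow=1 fast=6: a[fast]=6≠0 swap→a[1]=6, slow++,fast++
slow=2 fast=7: a[fast]=8≠0 swap→a[2]=8, slow++,fast++
slow=3 fast=8: a[fast]=0, fast++
slow=3 fast=9: a[fast]=0, fast++
slow=3 fast=10: a[fast]=0, fast++
slow=3 fast=11: a[fast]=9≠0 swap→a[3]=9, slow++,fast++
slow=4 fast=12: a[fast]=7≠0 swap→a[4]=7, slow++,fast++
slow=5 fast=13: a[fast]=0, fast++
slow=5 fast=14: a[fast]=0, fast++
slow=5 fast=15: a[fast]=1≠0 swap→a[5]=1, slow++,fast++
slow=6 fast=16: a[fast]=4≠0 swap→a[6]=4, slow++,fast++
slow=7 fast=17: a[fast]=0, fast++
slow=7 fast=18: a[fast]=9≠0 swap→a[7]=9, slow++,fast++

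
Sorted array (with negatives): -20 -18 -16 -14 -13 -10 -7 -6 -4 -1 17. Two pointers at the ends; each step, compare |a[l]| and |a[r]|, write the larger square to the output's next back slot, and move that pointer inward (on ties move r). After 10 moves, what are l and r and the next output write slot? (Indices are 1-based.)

l=10, r=10, next write slot=1

l=1 r=11: |-20|>|17| out[11]=400, l++
l=2 r=11: |-18|>|17| out[10]=324, l++
l=3 r=11: |-16|<=|17| out[9]=289, r--
l=3 r=10: |-16|>|-1| out[8]=256, l++
l=4 r=10: |-14|>|-1| out[7]=196, l++
l=5 r=10: |-13|>|-1| out[6]=169, l++
l=6 r=10: |-10|>|-1| out[5]=100, l++
l=7 r=10: |-7|>|-1| out[4]=49, l++
l=8 r=10: |-6|>|-1| out[3]=36, l++
l=9 r=10: |-4|>|-1| out[2]=16, l++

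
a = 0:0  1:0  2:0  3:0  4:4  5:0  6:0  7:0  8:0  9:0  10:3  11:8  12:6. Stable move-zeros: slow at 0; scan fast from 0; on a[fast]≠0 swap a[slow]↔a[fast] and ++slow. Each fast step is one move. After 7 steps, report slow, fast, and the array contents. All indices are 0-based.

slow=1, fast=7, a=[4, 0, 0, 0, 0, 0, 0, 0, 0, 0, 3, 8, 6]

slow=0 fast=0: a[fast]=0, fast++
slow=0 fast=1: a[fast]=0, fast++
slow=0 fast=2: a[fast]=0, fast++
slow=0 fast=3: a[fast]=0, fast++
slow=0 fast=4: a[fast]=4≠0 swap→a[0]=4, slow++,fast++
slow=1 fast=5: a[fast]=0, fast++
slow=1 fast=6: a[fast]=0, fast++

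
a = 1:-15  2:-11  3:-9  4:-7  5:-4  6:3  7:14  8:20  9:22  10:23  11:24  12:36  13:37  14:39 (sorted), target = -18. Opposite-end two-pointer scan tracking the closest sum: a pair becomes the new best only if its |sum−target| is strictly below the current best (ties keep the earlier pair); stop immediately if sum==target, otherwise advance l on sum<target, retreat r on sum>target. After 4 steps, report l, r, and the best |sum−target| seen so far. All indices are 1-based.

l=1, r=10, best |Δ|=27

l=1 r=14: -15+39=24 d=42 *, r--
l=1 r=13: -15+37=22 d=40 *, r--
l=1 r=12: -15+36=21 d=39 *, r--
l=1 r=11: -15+24=9 d=27 *, r--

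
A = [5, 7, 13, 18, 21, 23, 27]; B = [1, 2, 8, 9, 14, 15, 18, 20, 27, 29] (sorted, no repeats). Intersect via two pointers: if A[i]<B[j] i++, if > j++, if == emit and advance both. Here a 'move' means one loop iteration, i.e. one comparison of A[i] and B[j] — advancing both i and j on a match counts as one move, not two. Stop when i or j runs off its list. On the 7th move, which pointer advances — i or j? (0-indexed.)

[i=0,j=0] 5>1 → j++
[i=0,j=1] 5>2 → j++
[i=0,j=2] 5<8 → i++
[i=1,j=2] 7<8 → i++
[i=2,j=2] 13>8 → j++
[i=2,j=3] 13>9 → j++
[i=2,j=4] 13<14 → i++

i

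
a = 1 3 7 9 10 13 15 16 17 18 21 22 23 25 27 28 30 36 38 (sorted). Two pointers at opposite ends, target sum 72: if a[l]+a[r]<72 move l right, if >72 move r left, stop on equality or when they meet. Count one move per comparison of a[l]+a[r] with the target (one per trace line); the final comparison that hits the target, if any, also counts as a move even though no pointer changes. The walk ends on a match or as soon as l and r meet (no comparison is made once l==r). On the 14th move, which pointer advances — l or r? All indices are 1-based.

[1,19] 1+38=39 <72 → l++
[2,19] 3+38=41 <72 → l++
[3,19] 7+38=45 <72 → l++
[4,19] 9+38=47 <72 → l++
[5,19] 10+38=48 <72 → l++
[6,19] 13+38=51 <72 → l++
[7,19] 15+38=53 <72 → l++
[8,19] 16+38=54 <72 → l++
[9,19] 17+38=55 <72 → l++
[10,19] 18+38=56 <72 → l++
[11,19] 21+38=59 <72 → l++
[12,19] 22+38=60 <72 → l++
[13,19] 23+38=61 <72 → l++
[14,19] 25+38=63 <72 → l++

l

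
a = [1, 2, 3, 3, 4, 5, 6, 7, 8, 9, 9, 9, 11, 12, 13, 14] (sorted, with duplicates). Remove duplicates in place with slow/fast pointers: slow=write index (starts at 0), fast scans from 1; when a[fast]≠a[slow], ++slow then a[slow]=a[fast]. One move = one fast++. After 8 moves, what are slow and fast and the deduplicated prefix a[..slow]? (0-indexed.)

slow=7, fast=9, prefix=[1, 2, 3, 4, 5, 6, 7, 8]

(s=0,f=1) a[fast]=2≠a[slow]=1 write a[1]=2 → slow++,fast++
(s=1,f=2) a[fast]=3≠a[slow]=2 write a[2]=3 → slow++,fast++
(s=2,f=3) a[fast]=3=a[slow] dup → fast++
(s=2,f=4) a[fast]=4≠a[slow]=3 write a[3]=4 → slow++,fast++
(s=3,f=5) a[fast]=5≠a[slow]=4 write a[4]=5 → slow++,fast++
(s=4,f=6) a[fast]=6≠a[slow]=5 write a[5]=6 → slow++,fast++
(s=5,f=7) a[fast]=7≠a[slow]=6 write a[6]=7 → slow++,fast++
(s=6,f=8) a[fast]=8≠a[slow]=7 write a[7]=8 → slow++,fast++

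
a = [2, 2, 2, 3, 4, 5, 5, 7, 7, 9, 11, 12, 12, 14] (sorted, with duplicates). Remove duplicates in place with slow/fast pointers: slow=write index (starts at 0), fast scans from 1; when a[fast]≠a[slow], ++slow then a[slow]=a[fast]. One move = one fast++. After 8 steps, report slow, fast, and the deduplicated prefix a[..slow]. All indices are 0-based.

slow=4, fast=9, prefix=[2, 3, 4, 5, 7]

slow=0 fast=1: a[fast]=2=a[slow] dup, fast++
slow=0 fast=2: a[fast]=2=a[slow] dup, fast++
slow=0 fast=3: a[fast]=3≠a[slow]=2 write a[1]=3, slow++,fast++
slow=1 fast=4: a[fast]=4≠a[slow]=3 write a[2]=4, slow++,fast++
slow=2 fast=5: a[fast]=5≠a[slow]=4 write a[3]=5, slow++,fast++
slow=3 fast=6: a[fast]=5=a[slow] dup, fast++
slow=3 fast=7: a[fast]=7≠a[slow]=5 write a[4]=7, slow++,fast++
slow=4 fast=8: a[fast]=7=a[slow] dup, fast++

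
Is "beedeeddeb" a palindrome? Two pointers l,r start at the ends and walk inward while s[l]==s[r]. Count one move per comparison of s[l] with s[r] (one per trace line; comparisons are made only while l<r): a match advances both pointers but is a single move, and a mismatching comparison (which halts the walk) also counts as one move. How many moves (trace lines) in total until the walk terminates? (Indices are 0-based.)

[0,9] 'b'=='b' → l++,r--
[1,8] 'e'=='e' → l++,r--
[2,7] 'e'!='d' → stop

3 moves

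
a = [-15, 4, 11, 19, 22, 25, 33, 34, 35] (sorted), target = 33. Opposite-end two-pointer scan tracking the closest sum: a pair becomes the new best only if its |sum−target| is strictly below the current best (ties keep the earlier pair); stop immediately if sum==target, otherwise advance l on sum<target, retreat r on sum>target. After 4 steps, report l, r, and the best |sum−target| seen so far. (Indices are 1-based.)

l=2, r=6, best |Δ|=4

l=1 r=9: -15+35=20 d=13 *, l++
l=2 r=9: 4+35=39 d=6 *, r--
l=2 r=8: 4+34=38 d=5 *, r--
l=2 r=7: 4+33=37 d=4 *, r--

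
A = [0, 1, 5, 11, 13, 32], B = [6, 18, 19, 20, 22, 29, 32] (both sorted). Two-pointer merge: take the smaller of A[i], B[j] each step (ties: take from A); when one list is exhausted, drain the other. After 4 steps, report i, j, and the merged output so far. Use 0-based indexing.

i=3, j=1, merged so far=[0, 1, 5, 6]

i=0 j=0: A[i]=0<=B[j]=6 take 0, i++
i=1 j=0: A[i]=1<=B[j]=6 take 1, i++
i=2 j=0: A[i]=5<=B[j]=6 take 5, i++
i=3 j=0: A[i]=11>B[j]=6 take 6, j++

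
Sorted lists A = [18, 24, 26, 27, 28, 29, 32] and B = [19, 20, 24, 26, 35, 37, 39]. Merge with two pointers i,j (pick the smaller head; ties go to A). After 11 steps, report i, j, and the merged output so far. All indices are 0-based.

i=7, j=4, merged so far=[18, 19, 20, 24, 24, 26, 26, 27, 28, 29, 32]

[i=0,j=0] A[i]=18<=B[j]=19 take 18 → i++
[i=1,j=0] A[i]=24>B[j]=19 take 19 → j++
[i=1,j=1] A[i]=24>B[j]=20 take 20 → j++
[i=1,j=2] A[i]=24<=B[j]=24 take 24 → i++
[i=2,j=2] A[i]=26>B[j]=24 take 24 → j++
[i=2,j=3] A[i]=26<=B[j]=26 take 26 → i++
[i=3,j=3] A[i]=27>B[j]=26 take 26 → j++
[i=3,j=4] A[i]=27<=B[j]=35 take 27 → i++
[i=4,j=4] A[i]=28<=B[j]=35 take 28 → i++
[i=5,j=4] A[i]=29<=B[j]=35 take 29 → i++
[i=6,j=4] A[i]=32<=B[j]=35 take 32 → i++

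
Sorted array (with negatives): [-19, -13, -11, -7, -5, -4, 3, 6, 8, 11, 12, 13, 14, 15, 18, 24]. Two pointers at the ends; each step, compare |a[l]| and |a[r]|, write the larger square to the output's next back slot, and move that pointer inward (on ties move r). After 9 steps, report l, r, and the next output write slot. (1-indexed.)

l=1 r=16: |-19|<=|24| out[16]=576, r--
l=1 r=15: |-19|>|18| out[15]=361, l++
l=2 r=15: |-13|<=|18| out[14]=324, r--
l=2 r=14: |-13|<=|15| out[13]=225, r--
l=2 r=13: |-13|<=|14| out[12]=196, r--
l=2 r=12: |-13|<=|13| out[11]=169, r--
l=2 r=11: |-13|>|12| out[10]=169, l++
l=3 r=11: |-11|<=|12| out[9]=144, r--
l=3 r=10: |-11|<=|11| out[8]=121, r--

l=3, r=9, next write slot=7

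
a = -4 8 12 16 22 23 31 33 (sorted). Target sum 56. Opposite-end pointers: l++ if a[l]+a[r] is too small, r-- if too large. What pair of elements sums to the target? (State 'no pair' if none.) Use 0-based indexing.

[0,7] -4+33=29 <56 → l++
[1,7] 8+33=41 <56 → l++
[2,7] 12+33=45 <56 → l++
[3,7] 16+33=49 <56 → l++
[4,7] 22+33=55 <56 → l++
[5,7] 23+33=56 → found

(23, 33)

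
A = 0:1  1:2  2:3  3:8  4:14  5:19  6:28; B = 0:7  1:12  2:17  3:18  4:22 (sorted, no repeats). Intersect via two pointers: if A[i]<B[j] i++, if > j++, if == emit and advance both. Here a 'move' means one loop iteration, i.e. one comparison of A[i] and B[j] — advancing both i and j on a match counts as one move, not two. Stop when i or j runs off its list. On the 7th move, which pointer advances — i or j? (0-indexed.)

i=0 j=0: 1<7, i++
i=1 j=0: 2<7, i++
i=2 j=0: 3<7, i++
i=3 j=0: 8>7, j++
i=3 j=1: 8<12, i++
i=4 j=1: 14>12, j++
i=4 j=2: 14<17, i++

i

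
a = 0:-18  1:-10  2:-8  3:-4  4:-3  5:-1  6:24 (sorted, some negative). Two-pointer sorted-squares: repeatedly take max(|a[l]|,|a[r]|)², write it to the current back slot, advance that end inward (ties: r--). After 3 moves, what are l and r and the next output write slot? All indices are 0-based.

[0,6] |-18|<=|24| out[6]=576 → r--
[0,5] |-18|>|-1| out[5]=324 → l++
[1,5] |-10|>|-1| out[4]=100 → l++

l=2, r=5, next write slot=3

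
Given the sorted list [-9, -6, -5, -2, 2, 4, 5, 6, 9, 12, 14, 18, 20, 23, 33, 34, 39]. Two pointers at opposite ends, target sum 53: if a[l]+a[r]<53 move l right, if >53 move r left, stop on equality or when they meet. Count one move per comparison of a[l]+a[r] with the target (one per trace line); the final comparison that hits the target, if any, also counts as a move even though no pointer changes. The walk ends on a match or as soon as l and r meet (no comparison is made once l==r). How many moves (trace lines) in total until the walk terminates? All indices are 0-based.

11 moves

l=0 r=16: -9+39=30 <53, l++
l=1 r=16: -6+39=33 <53, l++
l=2 r=16: -5+39=34 <53, l++
l=3 r=16: -2+39=37 <53, l++
l=4 r=16: 2+39=41 <53, l++
l=5 r=16: 4+39=43 <53, l++
l=6 r=16: 5+39=44 <53, l++
l=7 r=16: 6+39=45 <53, l++
l=8 r=16: 9+39=48 <53, l++
l=9 r=16: 12+39=51 <53, l++
l=10 r=16: 14+39=53, found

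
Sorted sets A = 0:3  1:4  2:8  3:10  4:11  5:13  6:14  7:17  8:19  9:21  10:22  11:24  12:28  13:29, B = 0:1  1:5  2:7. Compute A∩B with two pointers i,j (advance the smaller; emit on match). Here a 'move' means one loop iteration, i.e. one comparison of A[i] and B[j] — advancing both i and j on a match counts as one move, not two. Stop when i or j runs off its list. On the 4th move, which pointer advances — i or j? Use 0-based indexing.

j

i=0 j=0: 3>1, j++
i=0 j=1: 3<5, i++
i=1 j=1: 4<5, i++
i=2 j=1: 8>5, j++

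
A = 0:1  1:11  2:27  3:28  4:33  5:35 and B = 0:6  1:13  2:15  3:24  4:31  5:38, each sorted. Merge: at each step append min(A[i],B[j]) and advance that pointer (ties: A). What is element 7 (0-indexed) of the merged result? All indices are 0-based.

merged[7] = 28

[i=0,j=0] A[i]=1<=B[j]=6 take 1 → i++
[i=1,j=0] A[i]=11>B[j]=6 take 6 → j++
[i=1,j=1] A[i]=11<=B[j]=13 take 11 → i++
[i=2,j=1] A[i]=27>B[j]=13 take 13 → j++
[i=2,j=2] A[i]=27>B[j]=15 take 15 → j++
[i=2,j=3] A[i]=27>B[j]=24 take 24 → j++
[i=2,j=4] A[i]=27<=B[j]=31 take 27 → i++
[i=3,j=4] A[i]=28<=B[j]=31 take 28 → i++
[i=4,j=4] A[i]=33>B[j]=31 take 31 → j++
[i=4,j=5] A[i]=33<=B[j]=38 take 33 → i++
[i=5,j=5] A[i]=35<=B[j]=38 take 35 → i++
[i=6,j=5] A done, take B[j]=38 → j++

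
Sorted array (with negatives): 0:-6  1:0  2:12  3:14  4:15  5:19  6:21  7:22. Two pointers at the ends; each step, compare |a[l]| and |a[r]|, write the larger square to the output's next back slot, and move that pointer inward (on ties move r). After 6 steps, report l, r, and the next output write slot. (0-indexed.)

l=0, r=1, next write slot=1

l=0 r=7: |-6|<=|22| out[7]=484, r--
l=0 r=6: |-6|<=|21| out[6]=441, r--
l=0 r=5: |-6|<=|19| out[5]=361, r--
l=0 r=4: |-6|<=|15| out[4]=225, r--
l=0 r=3: |-6|<=|14| out[3]=196, r--
l=0 r=2: |-6|<=|12| out[2]=144, r--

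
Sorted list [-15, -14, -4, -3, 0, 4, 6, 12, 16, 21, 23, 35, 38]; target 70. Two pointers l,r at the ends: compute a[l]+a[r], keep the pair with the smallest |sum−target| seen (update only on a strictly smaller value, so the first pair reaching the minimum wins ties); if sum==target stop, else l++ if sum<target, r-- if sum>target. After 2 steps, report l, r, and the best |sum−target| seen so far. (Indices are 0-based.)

l=2, r=12, best |Δ|=46

l=0 r=12: -15+38=23 d=47 *, l++
l=1 r=12: -14+38=24 d=46 *, l++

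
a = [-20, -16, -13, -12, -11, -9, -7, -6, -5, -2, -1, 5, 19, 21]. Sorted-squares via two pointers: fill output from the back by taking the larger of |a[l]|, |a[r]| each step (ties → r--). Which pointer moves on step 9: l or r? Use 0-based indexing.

[0,13] |-20|<=|21| out[13]=441 → r--
[0,12] |-20|>|19| out[12]=400 → l++
[1,12] |-16|<=|19| out[11]=361 → r--
[1,11] |-16|>|5| out[10]=256 → l++
[2,11] |-13|>|5| out[9]=169 → l++
[3,11] |-12|>|5| out[8]=144 → l++
[4,11] |-11|>|5| out[7]=121 → l++
[5,11] |-9|>|5| out[6]=81 → l++
[6,11] |-7|>|5| out[5]=49 → l++

l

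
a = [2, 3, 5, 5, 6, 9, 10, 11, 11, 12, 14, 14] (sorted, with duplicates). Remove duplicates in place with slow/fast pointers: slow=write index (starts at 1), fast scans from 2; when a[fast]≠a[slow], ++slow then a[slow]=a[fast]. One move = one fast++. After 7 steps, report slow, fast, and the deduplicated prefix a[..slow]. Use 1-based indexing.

slow=7, fast=9, prefix=[2, 3, 5, 6, 9, 10, 11]

(s=1,f=2) a[fast]=3≠a[slow]=2 write a[2]=3 → slow++,fast++
(s=2,f=3) a[fast]=5≠a[slow]=3 write a[3]=5 → slow++,fast++
(s=3,f=4) a[fast]=5=a[slow] dup → fast++
(s=3,f=5) a[fast]=6≠a[slow]=5 write a[4]=6 → slow++,fast++
(s=4,f=6) a[fast]=9≠a[slow]=6 write a[5]=9 → slow++,fast++
(s=5,f=7) a[fast]=10≠a[slow]=9 write a[6]=10 → slow++,fast++
(s=6,f=8) a[fast]=11≠a[slow]=10 write a[7]=11 → slow++,fast++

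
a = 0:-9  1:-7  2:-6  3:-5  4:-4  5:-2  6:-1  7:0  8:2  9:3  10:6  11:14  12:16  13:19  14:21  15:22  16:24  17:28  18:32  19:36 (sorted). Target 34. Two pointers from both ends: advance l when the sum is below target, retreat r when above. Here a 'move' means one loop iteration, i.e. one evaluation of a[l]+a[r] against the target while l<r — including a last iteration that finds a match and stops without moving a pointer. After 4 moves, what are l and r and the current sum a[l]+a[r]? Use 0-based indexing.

l=4, r=19, sum=32

l=0 r=19: -9+36=27 <34, l++
l=1 r=19: -7+36=29 <34, l++
l=2 r=19: -6+36=30 <34, l++
l=3 r=19: -5+36=31 <34, l++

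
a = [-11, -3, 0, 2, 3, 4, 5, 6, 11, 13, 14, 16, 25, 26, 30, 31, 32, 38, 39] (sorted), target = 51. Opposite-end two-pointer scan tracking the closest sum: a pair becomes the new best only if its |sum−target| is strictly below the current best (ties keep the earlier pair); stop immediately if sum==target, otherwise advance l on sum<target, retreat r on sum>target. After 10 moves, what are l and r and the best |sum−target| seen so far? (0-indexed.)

l=0 r=18: -11+39=28 d=23 *, l++
l=1 r=18: -3+39=36 d=15 *, l++
l=2 r=18: 0+39=39 d=12 *, l++
l=3 r=18: 2+39=41 d=10 *, l++
l=4 r=18: 3+39=42 d=9 *, l++
l=5 r=18: 4+39=43 d=8 *, l++
l=6 r=18: 5+39=44 d=7 *, l++
l=7 r=18: 6+39=45 d=6 *, l++
l=8 r=18: 11+39=50 d=1 *, l++
l=9 r=18: 13+39=52 d=1, r--

l=9, r=17, best |Δ|=1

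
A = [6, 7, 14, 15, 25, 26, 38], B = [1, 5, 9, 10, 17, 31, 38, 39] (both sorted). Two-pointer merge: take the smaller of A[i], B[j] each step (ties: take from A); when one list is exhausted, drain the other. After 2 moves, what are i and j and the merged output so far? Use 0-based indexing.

i=0 j=0: A[i]=6>B[j]=1 take 1, j++
i=0 j=1: A[i]=6>B[j]=5 take 5, j++

i=0, j=2, merged so far=[1, 5]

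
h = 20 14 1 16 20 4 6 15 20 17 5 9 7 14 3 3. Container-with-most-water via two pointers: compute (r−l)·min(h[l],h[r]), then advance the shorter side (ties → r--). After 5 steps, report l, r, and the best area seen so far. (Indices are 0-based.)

l=0 r=15: min(20,3)*15=45 best=45 *, r--
l=0 r=14: min(20,3)*14=42 best=45, r--
l=0 r=13: min(20,14)*13=182 best=182 *, r--
l=0 r=12: min(20,7)*12=84 best=182, r--
l=0 r=11: min(20,9)*11=99 best=182, r--

l=0, r=10, best area=182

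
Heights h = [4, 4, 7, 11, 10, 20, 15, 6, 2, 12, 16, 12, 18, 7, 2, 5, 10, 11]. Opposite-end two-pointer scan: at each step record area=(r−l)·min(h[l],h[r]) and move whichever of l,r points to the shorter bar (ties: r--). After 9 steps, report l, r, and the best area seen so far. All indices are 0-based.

l=0 r=17: min(4,11)*17=68 best=68 *, l++
l=1 r=17: min(4,11)*16=64 best=68, l++
l=2 r=17: min(7,11)*15=105 best=105 *, l++
l=3 r=17: min(11,11)*14=154 best=154 *, r--
l=3 r=16: min(11,10)*13=130 best=154, r--
l=3 r=15: min(11,5)*12=60 best=154, r--
l=3 r=14: min(11,2)*11=22 best=154, r--
l=3 r=13: min(11,7)*10=70 best=154, r--
l=3 r=12: min(11,18)*9=99 best=154, l++

l=4, r=12, best area=154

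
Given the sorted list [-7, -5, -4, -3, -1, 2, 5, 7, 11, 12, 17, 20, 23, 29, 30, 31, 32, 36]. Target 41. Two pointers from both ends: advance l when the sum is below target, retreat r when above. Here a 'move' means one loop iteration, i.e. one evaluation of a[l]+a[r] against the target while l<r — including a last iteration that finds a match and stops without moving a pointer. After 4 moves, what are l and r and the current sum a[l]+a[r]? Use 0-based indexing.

l=0 r=17: -7+36=29 <41, l++
l=1 r=17: -5+36=31 <41, l++
l=2 r=17: -4+36=32 <41, l++
l=3 r=17: -3+36=33 <41, l++

l=4, r=17, sum=35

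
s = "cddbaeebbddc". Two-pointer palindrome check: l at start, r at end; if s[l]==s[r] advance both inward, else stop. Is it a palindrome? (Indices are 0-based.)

l=0 r=11: 'c'=='c', l++,r--
l=1 r=10: 'd'=='d', l++,r--
l=2 r=9: 'd'=='d', l++,r--
l=3 r=8: 'b'=='b', l++,r--
l=4 r=7: 'a'!='b', stop

not a palindrome (mismatch at 4,7)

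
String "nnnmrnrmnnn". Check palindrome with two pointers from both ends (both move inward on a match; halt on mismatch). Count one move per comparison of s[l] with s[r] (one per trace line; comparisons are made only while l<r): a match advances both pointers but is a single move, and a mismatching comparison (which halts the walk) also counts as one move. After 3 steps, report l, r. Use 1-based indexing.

l=4, r=8

l=1 r=11: 'n'=='n', l++,r--
l=2 r=10: 'n'=='n', l++,r--
l=3 r=9: 'n'=='n', l++,r--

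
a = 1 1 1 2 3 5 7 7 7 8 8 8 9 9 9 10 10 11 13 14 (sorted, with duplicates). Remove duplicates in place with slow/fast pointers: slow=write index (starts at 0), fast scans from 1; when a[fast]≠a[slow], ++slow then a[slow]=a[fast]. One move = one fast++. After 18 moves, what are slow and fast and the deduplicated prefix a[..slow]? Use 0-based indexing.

slow=9, fast=19, prefix=[1, 2, 3, 5, 7, 8, 9, 10, 11, 13]

slow=0 fast=1: a[fast]=1=a[slow] dup, fast++
slow=0 fast=2: a[fast]=1=a[slow] dup, fast++
slow=0 fast=3: a[fast]=2≠a[slow]=1 write a[1]=2, slow++,fast++
slow=1 fast=4: a[fast]=3≠a[slow]=2 write a[2]=3, slow++,fast++
slow=2 fast=5: a[fast]=5≠a[slow]=3 write a[3]=5, slow++,fast++
slow=3 fast=6: a[fast]=7≠a[slow]=5 write a[4]=7, slow++,fast++
slow=4 fast=7: a[fast]=7=a[slow] dup, fast++
slow=4 fast=8: a[fast]=7=a[slow] dup, fast++
slow=4 fast=9: a[fast]=8≠a[slow]=7 write a[5]=8, slow++,fast++
slow=5 fast=10: a[fast]=8=a[slow] dup, fast++
slow=5 fast=11: a[fast]=8=a[slow] dup, fast++
slow=5 fast=12: a[fast]=9≠a[slow]=8 write a[6]=9, slow++,fast++
slow=6 fast=13: a[fast]=9=a[slow] dup, fast++
slow=6 fast=14: a[fast]=9=a[slow] dup, fast++
slow=6 fast=15: a[fast]=10≠a[slow]=9 write a[7]=10, slow++,fast++
slow=7 fast=16: a[fast]=10=a[slow] dup, fast++
slow=7 fast=17: a[fast]=11≠a[slow]=10 write a[8]=11, slow++,fast++
slow=8 fast=18: a[fast]=13≠a[slow]=11 write a[9]=13, slow++,fast++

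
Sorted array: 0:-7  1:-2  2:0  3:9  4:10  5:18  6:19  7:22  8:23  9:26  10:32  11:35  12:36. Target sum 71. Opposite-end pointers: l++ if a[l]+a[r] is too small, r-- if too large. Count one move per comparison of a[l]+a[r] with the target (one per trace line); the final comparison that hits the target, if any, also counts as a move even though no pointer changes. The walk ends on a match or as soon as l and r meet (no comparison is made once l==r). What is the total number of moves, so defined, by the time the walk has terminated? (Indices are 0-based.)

12 moves

[0,12] -7+36=29 <71 → l++
[1,12] -2+36=34 <71 → l++
[2,12] 0+36=36 <71 → l++
[3,12] 9+36=45 <71 → l++
[4,12] 10+36=46 <71 → l++
[5,12] 18+36=54 <71 → l++
[6,12] 19+36=55 <71 → l++
[7,12] 22+36=58 <71 → l++
[8,12] 23+36=59 <71 → l++
[9,12] 26+36=62 <71 → l++
[10,12] 32+36=68 <71 → l++
[11,12] 35+36=71 → found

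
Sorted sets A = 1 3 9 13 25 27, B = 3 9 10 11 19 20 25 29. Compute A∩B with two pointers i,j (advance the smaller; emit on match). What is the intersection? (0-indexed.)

i=0 j=0: 1<3, i++
i=1 j=0: 3==3 emit, i++,j++
i=2 j=1: 9==9 emit, i++,j++
i=3 j=2: 13>10, j++
i=3 j=3: 13>11, j++
i=3 j=4: 13<19, i++
i=4 j=4: 25>19, j++
i=4 j=5: 25>20, j++
i=4 j=6: 25==25 emit, i++,j++
i=5 j=7: 27<29, i++

intersection = [3, 9, 25]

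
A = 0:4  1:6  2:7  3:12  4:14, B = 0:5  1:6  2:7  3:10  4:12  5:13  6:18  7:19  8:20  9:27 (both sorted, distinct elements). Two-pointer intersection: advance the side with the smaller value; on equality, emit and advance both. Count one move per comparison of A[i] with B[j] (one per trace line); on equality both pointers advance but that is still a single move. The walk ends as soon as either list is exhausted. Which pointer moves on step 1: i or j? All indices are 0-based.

i

i=0 j=0: 4<5, i++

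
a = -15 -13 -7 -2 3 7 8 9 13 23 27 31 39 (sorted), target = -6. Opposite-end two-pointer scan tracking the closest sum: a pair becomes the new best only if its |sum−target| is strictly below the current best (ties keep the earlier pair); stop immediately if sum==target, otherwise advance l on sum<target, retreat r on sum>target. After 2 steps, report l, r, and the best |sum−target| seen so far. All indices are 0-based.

[0,12] -15+39=24 d=30 * → r--
[0,11] -15+31=16 d=22 * → r--

l=0, r=10, best |Δ|=22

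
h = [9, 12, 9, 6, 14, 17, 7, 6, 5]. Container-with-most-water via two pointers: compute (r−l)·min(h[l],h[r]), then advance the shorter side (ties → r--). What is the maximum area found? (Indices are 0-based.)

max area = 48

l=0 r=8: min(9,5)*8=40 best=40 *, r--
l=0 r=7: min(9,6)*7=42 best=42 *, r--
l=0 r=6: min(9,7)*6=42 best=42, r--
l=0 r=5: min(9,17)*5=45 best=45 *, l++
l=1 r=5: min(12,17)*4=48 best=48 *, l++
l=2 r=5: min(9,17)*3=27 best=48, l++
l=3 r=5: min(6,17)*2=12 best=48, l++
l=4 r=5: min(14,17)*1=14 best=48, l++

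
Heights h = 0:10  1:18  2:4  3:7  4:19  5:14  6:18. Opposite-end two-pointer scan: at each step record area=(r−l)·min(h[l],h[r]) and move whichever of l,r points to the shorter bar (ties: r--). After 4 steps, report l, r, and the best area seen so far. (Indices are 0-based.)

l=2, r=4, best area=90

[0,6] min(10,18)*6=60 best=60 * → l++
[1,6] min(18,18)*5=90 best=90 * → r--
[1,5] min(18,14)*4=56 best=90 → r--
[1,4] min(18,19)*3=54 best=90 → l++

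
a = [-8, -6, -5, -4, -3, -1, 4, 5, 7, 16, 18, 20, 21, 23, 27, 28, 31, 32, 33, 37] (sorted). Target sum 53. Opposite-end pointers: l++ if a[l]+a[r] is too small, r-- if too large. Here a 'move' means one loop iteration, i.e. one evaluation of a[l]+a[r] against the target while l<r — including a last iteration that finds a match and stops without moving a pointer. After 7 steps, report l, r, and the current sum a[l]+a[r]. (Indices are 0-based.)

l=7, r=19, sum=42

l=0 r=19: -8+37=29 <53, l++
l=1 r=19: -6+37=31 <53, l++
l=2 r=19: -5+37=32 <53, l++
l=3 r=19: -4+37=33 <53, l++
l=4 r=19: -3+37=34 <53, l++
l=5 r=19: -1+37=36 <53, l++
l=6 r=19: 4+37=41 <53, l++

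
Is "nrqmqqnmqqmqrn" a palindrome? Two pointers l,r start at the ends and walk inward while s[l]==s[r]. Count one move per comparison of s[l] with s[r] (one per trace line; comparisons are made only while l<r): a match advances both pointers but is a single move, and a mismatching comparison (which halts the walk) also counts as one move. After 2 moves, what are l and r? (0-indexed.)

l=0 r=13: 'n'=='n', l++,r--
l=1 r=12: 'r'=='r', l++,r--

l=2, r=11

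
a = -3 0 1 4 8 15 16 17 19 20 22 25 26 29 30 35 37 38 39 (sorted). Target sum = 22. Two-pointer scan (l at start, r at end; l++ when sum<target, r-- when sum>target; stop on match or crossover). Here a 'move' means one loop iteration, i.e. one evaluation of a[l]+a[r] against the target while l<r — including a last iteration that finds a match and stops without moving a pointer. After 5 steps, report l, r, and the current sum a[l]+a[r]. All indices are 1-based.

[1,19] -3+39=36 >22 → r--
[1,18] -3+38=35 >22 → r--
[1,17] -3+37=34 >22 → r--
[1,16] -3+35=32 >22 → r--
[1,15] -3+30=27 >22 → r--

l=1, r=14, sum=26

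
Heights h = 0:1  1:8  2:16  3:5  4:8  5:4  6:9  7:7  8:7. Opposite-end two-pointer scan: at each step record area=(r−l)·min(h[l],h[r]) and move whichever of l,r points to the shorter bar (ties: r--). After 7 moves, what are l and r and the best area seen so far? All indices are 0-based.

[0,8] min(1,7)*8=8 best=8 * → l++
[1,8] min(8,7)*7=49 best=49 * → r--
[1,7] min(8,7)*6=42 best=49 → r--
[1,6] min(8,9)*5=40 best=49 → l++
[2,6] min(16,9)*4=36 best=49 → r--
[2,5] min(16,4)*3=12 best=49 → r--
[2,4] min(16,8)*2=16 best=49 → r--

l=2, r=3, best area=49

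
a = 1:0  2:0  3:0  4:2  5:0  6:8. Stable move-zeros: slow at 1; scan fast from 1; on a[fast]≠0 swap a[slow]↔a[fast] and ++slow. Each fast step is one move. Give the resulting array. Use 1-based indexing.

[2, 8, 0, 0, 0, 0]

slow=1 fast=1: a[fast]=0, fast++
slow=1 fast=2: a[fast]=0, fast++
slow=1 fast=3: a[fast]=0, fast++
slow=1 fast=4: a[fast]=2≠0 swap→a[1]=2, slow++,fast++
slow=2 fast=5: a[fast]=0, fast++
slow=2 fast=6: a[fast]=8≠0 swap→a[2]=8, slow++,fast++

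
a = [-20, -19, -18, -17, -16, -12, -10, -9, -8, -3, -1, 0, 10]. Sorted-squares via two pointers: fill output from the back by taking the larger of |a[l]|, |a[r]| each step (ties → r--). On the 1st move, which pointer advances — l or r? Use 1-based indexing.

l

[1,13] |-20|>|10| out[13]=400 → l++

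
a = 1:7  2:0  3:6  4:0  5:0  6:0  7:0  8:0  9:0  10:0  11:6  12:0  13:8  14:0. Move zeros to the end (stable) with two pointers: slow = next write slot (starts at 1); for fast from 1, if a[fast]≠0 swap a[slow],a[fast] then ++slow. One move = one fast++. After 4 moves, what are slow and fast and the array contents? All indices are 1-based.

slow=1 fast=1: a[fast]=7≠0 swap→a[1]=7, slow++,fast++
slow=2 fast=2: a[fast]=0, fast++
slow=2 fast=3: a[fast]=6≠0 swap→a[2]=6, slow++,fast++
slow=3 fast=4: a[fast]=0, fast++

slow=3, fast=5, a=[7, 6, 0, 0, 0, 0, 0, 0, 0, 0, 6, 0, 8, 0]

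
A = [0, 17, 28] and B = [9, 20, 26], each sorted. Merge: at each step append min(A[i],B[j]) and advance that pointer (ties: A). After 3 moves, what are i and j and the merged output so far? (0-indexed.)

i=0 j=0: A[i]=0<=B[j]=9 take 0, i++
i=1 j=0: A[i]=17>B[j]=9 take 9, j++
i=1 j=1: A[i]=17<=B[j]=20 take 17, i++

i=2, j=1, merged so far=[0, 9, 17]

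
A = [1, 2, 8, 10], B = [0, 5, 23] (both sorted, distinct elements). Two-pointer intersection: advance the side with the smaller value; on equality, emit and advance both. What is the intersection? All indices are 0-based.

intersection = []

[i=0,j=0] 1>0 → j++
[i=0,j=1] 1<5 → i++
[i=1,j=1] 2<5 → i++
[i=2,j=1] 8>5 → j++
[i=2,j=2] 8<23 → i++
[i=3,j=2] 10<23 → i++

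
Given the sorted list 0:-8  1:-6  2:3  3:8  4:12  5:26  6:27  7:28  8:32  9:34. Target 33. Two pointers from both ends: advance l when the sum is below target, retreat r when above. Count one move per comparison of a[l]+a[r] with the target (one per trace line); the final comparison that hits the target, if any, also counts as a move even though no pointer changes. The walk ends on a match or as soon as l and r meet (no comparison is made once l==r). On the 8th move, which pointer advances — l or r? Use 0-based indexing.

l=0 r=9: -8+34=26 <33, l++
l=1 r=9: -6+34=28 <33, l++
l=2 r=9: 3+34=37 >33, r--
l=2 r=8: 3+32=35 >33, r--
l=2 r=7: 3+28=31 <33, l++
l=3 r=7: 8+28=36 >33, r--
l=3 r=6: 8+27=35 >33, r--
l=3 r=5: 8+26=34 >33, r--

r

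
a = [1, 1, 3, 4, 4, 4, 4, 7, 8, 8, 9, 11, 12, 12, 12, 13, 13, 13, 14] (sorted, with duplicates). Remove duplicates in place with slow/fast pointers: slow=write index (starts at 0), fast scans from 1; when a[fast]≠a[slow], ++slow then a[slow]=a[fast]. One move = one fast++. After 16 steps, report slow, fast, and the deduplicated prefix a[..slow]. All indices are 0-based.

slow=8, fast=17, prefix=[1, 3, 4, 7, 8, 9, 11, 12, 13]

(s=0,f=1) a[fast]=1=a[slow] dup → fast++
(s=0,f=2) a[fast]=3≠a[slow]=1 write a[1]=3 → slow++,fast++
(s=1,f=3) a[fast]=4≠a[slow]=3 write a[2]=4 → slow++,fast++
(s=2,f=4) a[fast]=4=a[slow] dup → fast++
(s=2,f=5) a[fast]=4=a[slow] dup → fast++
(s=2,f=6) a[fast]=4=a[slow] dup → fast++
(s=2,f=7) a[fast]=7≠a[slow]=4 write a[3]=7 → slow++,fast++
(s=3,f=8) a[fast]=8≠a[slow]=7 write a[4]=8 → slow++,fast++
(s=4,f=9) a[fast]=8=a[slow] dup → fast++
(s=4,f=10) a[fast]=9≠a[slow]=8 write a[5]=9 → slow++,fast++
(s=5,f=11) a[fast]=11≠a[slow]=9 write a[6]=11 → slow++,fast++
(s=6,f=12) a[fast]=12≠a[slow]=11 write a[7]=12 → slow++,fast++
(s=7,f=13) a[fast]=12=a[slow] dup → fast++
(s=7,f=14) a[fast]=12=a[slow] dup → fast++
(s=7,f=15) a[fast]=13≠a[slow]=12 write a[8]=13 → slow++,fast++
(s=8,f=16) a[fast]=13=a[slow] dup → fast++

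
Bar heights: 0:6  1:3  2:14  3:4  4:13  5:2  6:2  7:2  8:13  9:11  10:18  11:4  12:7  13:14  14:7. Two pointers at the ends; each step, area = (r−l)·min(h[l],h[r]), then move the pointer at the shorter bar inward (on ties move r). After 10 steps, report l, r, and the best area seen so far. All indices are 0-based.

[0,14] min(6,7)*14=84 best=84 * → l++
[1,14] min(3,7)*13=39 best=84 → l++
[2,14] min(14,7)*12=84 best=84 → r--
[2,13] min(14,14)*11=154 best=154 * → r--
[2,12] min(14,7)*10=70 best=154 → r--
[2,11] min(14,4)*9=36 best=154 → r--
[2,10] min(14,18)*8=112 best=154 → l++
[3,10] min(4,18)*7=28 best=154 → l++
[4,10] min(13,18)*6=78 best=154 → l++
[5,10] min(2,18)*5=10 best=154 → l++

l=6, r=10, best area=154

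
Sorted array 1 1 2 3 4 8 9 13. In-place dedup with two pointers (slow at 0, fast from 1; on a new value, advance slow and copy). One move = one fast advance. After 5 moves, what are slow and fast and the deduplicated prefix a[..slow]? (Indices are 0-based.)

slow=4, fast=6, prefix=[1, 2, 3, 4, 8]

slow=0 fast=1: a[fast]=1=a[slow] dup, fast++
slow=0 fast=2: a[fast]=2≠a[slow]=1 write a[1]=2, slow++,fast++
slow=1 fast=3: a[fast]=3≠a[slow]=2 write a[2]=3, slow++,fast++
slow=2 fast=4: a[fast]=4≠a[slow]=3 write a[3]=4, slow++,fast++
slow=3 fast=5: a[fast]=8≠a[slow]=4 write a[4]=8, slow++,fast++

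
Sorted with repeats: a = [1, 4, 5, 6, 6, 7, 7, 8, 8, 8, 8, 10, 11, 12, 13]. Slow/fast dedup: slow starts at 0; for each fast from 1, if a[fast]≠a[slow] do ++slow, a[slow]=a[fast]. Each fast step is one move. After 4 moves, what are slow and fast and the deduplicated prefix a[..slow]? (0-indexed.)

slow=3, fast=5, prefix=[1, 4, 5, 6]

slow=0 fast=1: a[fast]=4≠a[slow]=1 write a[1]=4, slow++,fast++
slow=1 fast=2: a[fast]=5≠a[slow]=4 write a[2]=5, slow++,fast++
slow=2 fast=3: a[fast]=6≠a[slow]=5 write a[3]=6, slow++,fast++
slow=3 fast=4: a[fast]=6=a[slow] dup, fast++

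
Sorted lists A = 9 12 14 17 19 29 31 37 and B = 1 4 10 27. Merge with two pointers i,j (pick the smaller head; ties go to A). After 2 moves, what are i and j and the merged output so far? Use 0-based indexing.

[i=0,j=0] A[i]=9>B[j]=1 take 1 → j++
[i=0,j=1] A[i]=9>B[j]=4 take 4 → j++

i=0, j=2, merged so far=[1, 4]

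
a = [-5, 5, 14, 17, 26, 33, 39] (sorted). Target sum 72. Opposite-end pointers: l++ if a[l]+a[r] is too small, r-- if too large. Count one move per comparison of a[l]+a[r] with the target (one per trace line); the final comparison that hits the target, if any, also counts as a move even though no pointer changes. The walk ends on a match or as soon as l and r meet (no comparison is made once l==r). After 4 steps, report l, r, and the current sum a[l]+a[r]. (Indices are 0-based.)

l=0 r=6: -5+39=34 <72, l++
l=1 r=6: 5+39=44 <72, l++
l=2 r=6: 14+39=53 <72, l++
l=3 r=6: 17+39=56 <72, l++

l=4, r=6, sum=65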